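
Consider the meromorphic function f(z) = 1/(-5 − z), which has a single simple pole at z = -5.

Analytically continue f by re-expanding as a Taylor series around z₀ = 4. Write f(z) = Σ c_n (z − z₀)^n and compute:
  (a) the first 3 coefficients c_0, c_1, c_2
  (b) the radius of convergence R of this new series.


Let w = z − z₀, so z = z₀ + w.
Then -5 − z = -5 − (z₀ + w) = (-5 − z₀) − w = -9 − w.
f(z) = 1/(-9 − w) = (1/(-9)) · 1/(1 − w/(-9)) = Σ_{n≥0} w^n / (-9)^(n+1).
So c_n = 1/(-9)^(n+1):
  c_0 = 1/(-9)^1 = -1/9.
  c_1 = 1/(-9)^2 = 1/81.
  c_2 = 1/(-9)^3 = -1/729.
The series is valid for |w/d| < 1, i.e. |z − z₀| < |d|.
Radius of convergence: R = |-5 − z₀| = |-9| = 9 (distance from z₀ to the singularity z = -5).

c_0 = -1/9, c_1 = 1/81, c_2 = -1/729; R = 9.


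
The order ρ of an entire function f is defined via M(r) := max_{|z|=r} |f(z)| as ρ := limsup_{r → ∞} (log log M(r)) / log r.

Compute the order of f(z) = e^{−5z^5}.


|e^{−5z^5}| = e^{Re(-5·z^5) + 0} ≤ e^{5|z|^5 + 0} = e^{5r^5 + 0} on |z| = r, so ρ ≤ 5. Choosing z on |z|=r so that -5·z^5 is real positive (always possible by picking arg z appropriately) gives |f(z)| = e^{5r^5 + 0}, matching the bound. The additive constant 0 does not affect log log M(r) ~ 5·log r. Hence ρ = 5.
Therefore ρ = 5.

Order ρ = 5.


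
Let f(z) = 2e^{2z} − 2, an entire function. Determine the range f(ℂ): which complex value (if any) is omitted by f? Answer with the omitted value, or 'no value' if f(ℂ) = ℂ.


Little Picard bounds the complement of f(ℂ) to at most one point.
e^{2z} is never zero on ℂ, so 2·e^{2z} takes every value in ℂ ∖ {0}. Adding -2 shifts the range to ℂ ∖ {-2}. Thus f omits exactly the value -2.

Omitted value: -2.


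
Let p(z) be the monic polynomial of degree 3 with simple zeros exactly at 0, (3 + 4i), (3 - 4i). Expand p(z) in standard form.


The polynomial is p(z) = ∏_{α ∈ S} (z − α), where S = {0, (3 + 4i), (3 - 4i)}.
Expanding the product yields: p(z) = z^3 -6·z^2 + 25·z.
Note conjugate pairs combine to real quadratics: (z − (3+4i))(z − (3−4i)) = z² − 6z + 25.
The resulting polynomial has degree 3 and real coefficients as required.

p(z) = z^3 -6·z^2 + 25·z.


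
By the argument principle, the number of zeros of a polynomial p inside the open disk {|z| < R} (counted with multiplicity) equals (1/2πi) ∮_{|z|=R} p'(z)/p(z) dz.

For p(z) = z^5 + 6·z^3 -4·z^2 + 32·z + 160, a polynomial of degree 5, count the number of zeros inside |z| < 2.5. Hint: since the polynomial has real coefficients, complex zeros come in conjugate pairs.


The zeros of p are: -2, (-1 + 3i), (-1 - 3i), (2 + 2i), (2 - 2i).
Their magnitudes are: 2, 3.162, 3.162, 2.828, 2.828.
Zeros with |z| < R = 2.5: -2.
Count = 1.
By the argument principle, (1/2πi) ∮_{|z|=R} p'(z)/p(z) dz equals exactly this count.

Number of zeros inside |z| < 2.5: 1.


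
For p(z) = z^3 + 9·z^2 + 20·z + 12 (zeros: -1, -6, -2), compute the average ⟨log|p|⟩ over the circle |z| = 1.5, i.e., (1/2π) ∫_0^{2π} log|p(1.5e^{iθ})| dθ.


Zeros: -6, -2, -1; r = 1.5.
Inside |z| < r: -1. Outside (|z| ≥ r): -6, -2.
p(0) = 12, so log|p(0)| = log(12) = 2.4849.
Apply Jensen: I(r) = log|p(0)| + Σ_k log(r/|z_k|), summed over zeros inside |z| < r.
  log(r/|z_k|) for z_k = -1: log(1.5/1) = 0.4055
  Outside zeros (-6, -2) contribute nothing to the Jensen sum.
Sum over inside zeros: 0.4055.
I(r) = log|p(0)| + (inside sum) = 2.4849 + 0.4055 = 2.8904.
Note: since some zeros are outside |z| ≤ r, the simplified n·log(r) form does NOT apply — only the inside zeros contribute.

I(r) ≈ 2.8904.


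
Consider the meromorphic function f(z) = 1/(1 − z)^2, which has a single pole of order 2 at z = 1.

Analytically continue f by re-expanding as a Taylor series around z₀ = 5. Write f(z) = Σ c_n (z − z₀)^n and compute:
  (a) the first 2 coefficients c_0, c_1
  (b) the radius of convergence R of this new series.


Let w = z − z₀, so z = z₀ + w.
Then 1 − z = 1 − (z₀ + w) = (1 − z₀) − w = -4 − w.
f(z) = 1/(-4 − w)^2 = (1/(-4)^2) · (1 − w/(-4))^{−2}.
By the binomial series (1−u)^{−2} = Σ_{n≥0} C(n+1, 1) u^n for |u|<1, with u = w/(-4):
  c_n = C(n+1, 1) / (-4)^(n+2).
  c_0 = 1/(-4)^2 = 1/16.
  c_1 = 2/(-4)^3 = -1/32.
The series is valid for |w/d| < 1, i.e. |z − z₀| < |d|.
Radius of convergence: R = |1 − z₀| = |-4| = 4 (distance from z₀ to the singularity z = 1).

c_0 = 1/16, c_1 = -1/32; R = 4.


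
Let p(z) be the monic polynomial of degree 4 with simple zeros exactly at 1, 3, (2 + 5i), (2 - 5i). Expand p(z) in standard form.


The polynomial is p(z) = ∏_{α ∈ S} (z − α), where S = {1, 3, (2 + 5i), (2 - 5i)}.
Expanding the product yields: p(z) = z^4 -8·z^3 + 48·z^2 -128·z + 87.
Note conjugate pairs combine to real quadratics: (z − (2+5i))(z − (2−5i)) = z² − 4z + 29.
The resulting polynomial has degree 4 and real coefficients as required.

p(z) = z^4 -8·z^3 + 48·z^2 -128·z + 87.


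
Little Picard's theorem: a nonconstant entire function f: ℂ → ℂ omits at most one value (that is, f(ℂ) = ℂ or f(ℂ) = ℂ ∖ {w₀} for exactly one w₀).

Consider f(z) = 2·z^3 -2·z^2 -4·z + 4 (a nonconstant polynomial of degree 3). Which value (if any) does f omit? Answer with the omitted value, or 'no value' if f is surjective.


Little Picard bounds the complement of f(ℂ) to at most one point.
For every w ∈ ℂ, the equation p(z) − w = 0 is a nonconstant polynomial in z and hence has at least one root by the fundamental theorem of algebra. So p is surjective onto ℂ, omitting no value.

Omitted value: no value.


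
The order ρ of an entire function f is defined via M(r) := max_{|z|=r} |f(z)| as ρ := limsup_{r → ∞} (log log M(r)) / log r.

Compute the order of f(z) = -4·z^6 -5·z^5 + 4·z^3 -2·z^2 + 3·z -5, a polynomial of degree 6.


|f(z)| ≤ Σ|c_k|·r^k = O(r^6) as r → ∞. Polynomial growth is O(e^{r^ε}) for every ε > 0 (since r^6/e^{r^ε} → 0), so ρ ≤ ε for all ε > 0, i.e. ρ = 0. Every nonconstant polynomial has order 0.
Therefore ρ = 0.

Order ρ = 0.


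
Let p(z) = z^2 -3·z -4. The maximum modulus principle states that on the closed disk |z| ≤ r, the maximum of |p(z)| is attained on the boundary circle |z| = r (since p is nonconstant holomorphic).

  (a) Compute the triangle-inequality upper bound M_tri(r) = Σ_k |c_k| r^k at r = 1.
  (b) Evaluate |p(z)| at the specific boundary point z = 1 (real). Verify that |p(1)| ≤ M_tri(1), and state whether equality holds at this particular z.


Coefficients: c_0 = -4, c_1 = -3, c_2 = 1. Radius r = 1.
Part (a). Triangle bound: M_tri(r) = Σ_k |c_k| r^k
  = |-4|·1^0 + |-3|·1^1 + |1|·1^2
  = 4 + 3 + 1 = 8.
This bounds M(r) := max_{|z|=r} |p(z)| from above; equality holds iff all terms c_k z^k can be made to align in phase at a single z on |z|=r.
Part (b). At z = 1 (real, on the circle |z| = r):
  p(1) = (-4)·1^0 + (-3)·1^1 + (1)·1^2 = -6.
  |p(1)| = 6.
Check: |p(1)| = 6 ≤ 8 = M_tri(1). ✓ Equality does not hold at z = 1 (the coefficients have mixed signs, so the terms do not all align in phase there).

M_tri(1) = 8; |p(1)| = 6; equality at z=1: no.


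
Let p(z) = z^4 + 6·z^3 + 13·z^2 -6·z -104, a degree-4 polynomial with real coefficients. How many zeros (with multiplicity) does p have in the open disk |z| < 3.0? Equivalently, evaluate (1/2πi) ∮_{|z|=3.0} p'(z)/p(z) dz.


The zeros of p are: -4, (-2 + 3i), (-2 - 3i), 2.
Their magnitudes are: 4, 3.606, 3.606, 2.
Zeros with |z| < R = 3.0: 2.
Count = 1.
By the argument principle, (1/2πi) ∮_{|z|=R} p'(z)/p(z) dz equals exactly this count.

Number of zeros inside |z| < 3.0: 1.


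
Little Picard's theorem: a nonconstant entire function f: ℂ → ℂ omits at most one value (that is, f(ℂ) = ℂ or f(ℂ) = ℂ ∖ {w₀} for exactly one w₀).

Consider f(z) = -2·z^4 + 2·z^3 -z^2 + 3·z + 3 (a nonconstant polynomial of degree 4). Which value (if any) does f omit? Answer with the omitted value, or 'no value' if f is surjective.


Little Picard bounds the complement of f(ℂ) to at most one point.
For every w ∈ ℂ, the equation p(z) − w = 0 is a nonconstant polynomial in z and hence has at least one root by the fundamental theorem of algebra. So p is surjective onto ℂ, omitting no value.

Omitted value: no value.


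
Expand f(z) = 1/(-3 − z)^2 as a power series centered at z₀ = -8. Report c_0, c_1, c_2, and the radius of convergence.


Let w = z − z₀, so z = z₀ + w.
Then -3 − z = -3 − (z₀ + w) = (-3 − z₀) − w = 5 − w.
f(z) = 1/(5 − w)^2 = (1/(5)^2) · (1 − w/(5))^{−2}.
By the binomial series (1−u)^{−2} = Σ_{n≥0} C(n+1, 1) u^n for |u|<1, with u = w/(5):
  c_n = C(n+1, 1) / (5)^(n+2).
  c_0 = 1/(5)^2 = 1/25.
  c_1 = 2/(5)^3 = 2/125.
  c_2 = 3/(5)^4 = 3/625.
The series is valid for |w/d| < 1, i.e. |z − z₀| < |d|.
Radius of convergence: R = |-3 − z₀| = |5| = 5 (distance from z₀ to the singularity z = -3).

c_0 = 1/25, c_1 = 2/125, c_2 = 3/625; R = 5.


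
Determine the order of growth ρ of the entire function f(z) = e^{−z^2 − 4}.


|e^{−z^2 − 4}| = e^{Re(-1·z^2) + -4} ≤ e^{1|z|^2 + -4} = e^{1r^2 + -4} on |z| = r, so ρ ≤ 2. Choosing z on |z|=r so that -1·z^2 is real positive (always possible by picking arg z appropriately) gives |f(z)| = e^{1r^2 + -4}, matching the bound. The additive constant -4 does not affect log log M(r) ~ 2·log r. Hence ρ = 2.
Therefore ρ = 2.

Order ρ = 2.


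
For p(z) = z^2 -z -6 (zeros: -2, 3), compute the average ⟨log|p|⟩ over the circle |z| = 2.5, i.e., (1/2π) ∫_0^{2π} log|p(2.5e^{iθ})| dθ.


Zeros: -2, 3; r = 2.5.
Inside |z| < r: -2. Outside (|z| ≥ r): 3.
p(0) = -6, so log|p(0)| = log(6) = 1.7918.
Apply Jensen: I(r) = log|p(0)| + Σ_k log(r/|z_k|), summed over zeros inside |z| < r.
  log(r/|z_k|) for z_k = -2: log(2.5/2) = 0.2231
  Outside zeros (3) contribute nothing to the Jensen sum.
Sum over inside zeros: 0.2231.
I(r) = log|p(0)| + (inside sum) = 1.7918 + 0.2231 = 2.0149.
Note: since some zeros are outside |z| ≤ r, the simplified n·log(r) form does NOT apply — only the inside zeros contribute.

I(r) ≈ 2.0149.


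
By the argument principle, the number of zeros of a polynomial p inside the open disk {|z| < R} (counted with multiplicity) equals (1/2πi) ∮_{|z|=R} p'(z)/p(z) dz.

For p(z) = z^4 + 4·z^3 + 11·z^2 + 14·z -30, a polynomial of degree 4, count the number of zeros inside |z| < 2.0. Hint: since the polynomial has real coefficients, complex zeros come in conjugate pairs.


The zeros of p are: (-1 + 3i), (-1 - 3i), -3, 1.
Their magnitudes are: 3.162, 3.162, 3, 1.
Zeros with |z| < R = 2.0: 1.
Count = 1.
By the argument principle, (1/2πi) ∮_{|z|=R} p'(z)/p(z) dz equals exactly this count.

Number of zeros inside |z| < 2.0: 1.


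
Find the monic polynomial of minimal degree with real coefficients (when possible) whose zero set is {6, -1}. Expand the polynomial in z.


The polynomial is p(z) = ∏_{α ∈ S} (z − α), where S = {6, -1}.
Expanding the product yields: p(z) = z^2 -5·z -6.
The resulting polynomial has degree 2 and real coefficients as required.

p(z) = z^2 -5·z -6.


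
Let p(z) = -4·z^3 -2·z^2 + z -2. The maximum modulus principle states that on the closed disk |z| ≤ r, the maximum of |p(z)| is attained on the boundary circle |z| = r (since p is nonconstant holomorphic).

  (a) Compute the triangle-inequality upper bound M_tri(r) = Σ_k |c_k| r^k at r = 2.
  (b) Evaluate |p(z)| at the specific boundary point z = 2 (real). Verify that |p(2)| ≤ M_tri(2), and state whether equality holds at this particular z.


Coefficients: c_0 = -2, c_1 = 1, c_2 = -2, c_3 = -4. Radius r = 2.
Part (a). Triangle bound: M_tri(r) = Σ_k |c_k| r^k
  = |-2|·2^0 + |1|·2^1 + |-2|·2^2 + |-4|·2^3
  = 2 + 2 + 8 + 32 = 44.
This bounds M(r) := max_{|z|=r} |p(z)| from above; equality holds iff all terms c_k z^k can be made to align in phase at a single z on |z|=r.
Part (b). At z = 2 (real, on the circle |z| = r):
  p(2) = (-2)·2^0 + (1)·2^1 + (-2)·2^2 + (-4)·2^3 = -40.
  |p(2)| = 40.
Check: |p(2)| = 40 ≤ 44 = M_tri(2). ✓ Equality does not hold at z = 2 (the coefficients have mixed signs, so the terms do not all align in phase there).

M_tri(2) = 44; |p(2)| = 40; equality at z=2: no.


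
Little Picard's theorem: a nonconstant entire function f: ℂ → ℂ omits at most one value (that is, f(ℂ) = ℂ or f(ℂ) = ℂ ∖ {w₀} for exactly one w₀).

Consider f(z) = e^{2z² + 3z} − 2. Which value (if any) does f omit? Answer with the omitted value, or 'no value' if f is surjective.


Little Picard bounds the complement of f(ℂ) to at most one point.
The exponent g(z) = 2z² + 3z is a nonconstant polynomial, hence surjective onto ℂ. So e^{g(z)} takes every value in {e^w : w ∈ ℂ} = ℂ ∖ {0}. Adding -2 shifts the range to ℂ ∖ {-2}. f omits exactly -2.

Omitted value: -2.


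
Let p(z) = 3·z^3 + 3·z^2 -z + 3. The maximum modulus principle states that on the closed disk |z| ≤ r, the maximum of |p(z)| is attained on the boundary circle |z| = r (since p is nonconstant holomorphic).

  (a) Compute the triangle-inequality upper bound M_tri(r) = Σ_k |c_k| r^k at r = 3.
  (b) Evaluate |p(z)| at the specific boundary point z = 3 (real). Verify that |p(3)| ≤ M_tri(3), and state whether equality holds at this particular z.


Coefficients: c_0 = 3, c_1 = -1, c_2 = 3, c_3 = 3. Radius r = 3.
Part (a). Triangle bound: M_tri(r) = Σ_k |c_k| r^k
  = |3|·3^0 + |-1|·3^1 + |3|·3^2 + |3|·3^3
  = 3 + 3 + 27 + 81 = 114.
This bounds M(r) := max_{|z|=r} |p(z)| from above; equality holds iff all terms c_k z^k can be made to align in phase at a single z on |z|=r.
Part (b). At z = 3 (real, on the circle |z| = r):
  p(3) = (3)·3^0 + (-1)·3^1 + (3)·3^2 + (3)·3^3 = 108.
  |p(3)| = 108.
Check: |p(3)| = 108 ≤ 114 = M_tri(3). ✓ Equality does not hold at z = 3 (the coefficients have mixed signs, so the terms do not all align in phase there).

M_tri(3) = 114; |p(3)| = 108; equality at z=3: no.


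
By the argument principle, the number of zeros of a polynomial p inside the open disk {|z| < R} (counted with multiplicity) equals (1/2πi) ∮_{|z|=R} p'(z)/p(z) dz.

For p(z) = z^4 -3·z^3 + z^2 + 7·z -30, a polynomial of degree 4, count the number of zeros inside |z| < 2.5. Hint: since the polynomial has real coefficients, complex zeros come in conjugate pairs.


The zeros of p are: -2, 3, (1 + 2i), (1 - 2i).
Their magnitudes are: 2, 3, 2.236, 2.236.
Zeros with |z| < R = 2.5: -2, (1 + 2i), (1 - 2i).
Count = 3.
By the argument principle, (1/2πi) ∮_{|z|=R} p'(z)/p(z) dz equals exactly this count.

Number of zeros inside |z| < 2.5: 3.


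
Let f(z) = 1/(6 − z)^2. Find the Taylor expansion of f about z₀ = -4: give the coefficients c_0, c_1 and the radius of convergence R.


Let w = z − z₀, so z = z₀ + w.
Then 6 − z = 6 − (z₀ + w) = (6 − z₀) − w = 10 − w.
f(z) = 1/(10 − w)^2 = (1/(10)^2) · (1 − w/(10))^{−2}.
By the binomial series (1−u)^{−2} = Σ_{n≥0} C(n+1, 1) u^n for |u|<1, with u = w/(10):
  c_n = C(n+1, 1) / (10)^(n+2).
  c_0 = 1/(10)^2 = 1/100.
  c_1 = 2/(10)^3 = 1/500.
The series is valid for |w/d| < 1, i.e. |z − z₀| < |d|.
Radius of convergence: R = |6 − z₀| = |10| = 10 (distance from z₀ to the singularity z = 6).

c_0 = 1/100, c_1 = 1/500; R = 10.


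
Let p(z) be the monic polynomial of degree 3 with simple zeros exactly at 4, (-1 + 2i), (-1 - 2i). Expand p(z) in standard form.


The polynomial is p(z) = ∏_{α ∈ S} (z − α), where S = {4, (-1 + 2i), (-1 - 2i)}.
Expanding the product yields: p(z) = z^3 -2·z^2 -3·z -20.
Note conjugate pairs combine to real quadratics: (z − (-1+2i))(z − (-1−2i)) = z² + 2z + 5.
The resulting polynomial has degree 3 and real coefficients as required.

p(z) = z^3 -2·z^2 -3·z -20.


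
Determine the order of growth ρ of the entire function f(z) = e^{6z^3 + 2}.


|e^{6z^3 + 2}| = e^{Re(6·z^3) + 2} ≤ e^{6|z|^3 + 2} = e^{6r^3 + 2} on |z| = r, so ρ ≤ 3. Choosing z on |z|=r so that 6·z^3 is real positive (always possible by picking arg z appropriately) gives |f(z)| = e^{6r^3 + 2}, matching the bound. The additive constant 2 does not affect log log M(r) ~ 3·log r. Hence ρ = 3.
Therefore ρ = 3.

Order ρ = 3.


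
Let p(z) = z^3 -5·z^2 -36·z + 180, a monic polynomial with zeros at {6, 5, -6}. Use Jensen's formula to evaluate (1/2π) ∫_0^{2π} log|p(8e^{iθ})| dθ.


Zeros: -6, 5, 6; r = 8.
Inside |z| < r: -6, 5, 6. Outside (|z| ≥ r): ∅.
p(0) = 180, so log|p(0)| = log(180) = 5.1930.
Apply Jensen: I(r) = log|p(0)| + Σ_k log(r/|z_k|), summed over zeros inside |z| < r.
  log(r/|z_k|) for z_k = 6: log(8/6) = 0.2877
  log(r/|z_k|) for z_k = 5: log(8/5) = 0.4700
  log(r/|z_k|) for z_k = -6: log(8/6) = 0.2877
Sum over inside zeros: 1.0454.
I(r) = log|p(0)| + (inside sum) = 5.1930 + 1.0454 = 6.2383.
Closed form (all zeros inside, monic): I(r) = n·log(r) = 3·log(8) = 6.2383. ✓

I(r) ≈ 6.2383.


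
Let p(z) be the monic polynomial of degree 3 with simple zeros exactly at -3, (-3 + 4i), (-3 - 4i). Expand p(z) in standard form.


The polynomial is p(z) = ∏_{α ∈ S} (z − α), where S = {-3, (-3 + 4i), (-3 - 4i)}.
Expanding the product yields: p(z) = z^3 + 9·z^2 + 43·z + 75.
Note conjugate pairs combine to real quadratics: (z − (-3+4i))(z − (-3−4i)) = z² + 6z + 25.
The resulting polynomial has degree 3 and real coefficients as required.

p(z) = z^3 + 9·z^2 + 43·z + 75.


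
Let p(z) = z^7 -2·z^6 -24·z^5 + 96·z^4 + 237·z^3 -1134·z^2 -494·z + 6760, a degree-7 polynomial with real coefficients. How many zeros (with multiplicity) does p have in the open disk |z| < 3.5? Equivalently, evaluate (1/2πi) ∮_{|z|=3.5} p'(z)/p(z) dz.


The zeros of p are: (3 + 2i), (3 - 2i), -4, (3 + 2i), (3 - 2i), (-3 + 1i), (-3 - 1i).
Their magnitudes are: 3.606, 3.606, 4, 3.606, 3.606, 3.162, 3.162.
Zeros with |z| < R = 3.5: (-3 + 1i), (-3 - 1i).
Count = 2.
By the argument principle, (1/2πi) ∮_{|z|=R} p'(z)/p(z) dz equals exactly this count.

Number of zeros inside |z| < 3.5: 2.


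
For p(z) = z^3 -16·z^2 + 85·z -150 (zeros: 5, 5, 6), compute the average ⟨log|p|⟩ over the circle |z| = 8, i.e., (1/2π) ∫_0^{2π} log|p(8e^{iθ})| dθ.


Zeros: 5, 5, 6; r = 8.
Inside |z| < r: 5, 5, 6. Outside (|z| ≥ r): ∅.
p(0) = -150, so log|p(0)| = log(150) = 5.0106.
Apply Jensen: I(r) = log|p(0)| + Σ_k log(r/|z_k|), summed over zeros inside |z| < r.
  log(r/|z_k|) for z_k = 5: log(8/5) = 0.4700
  log(r/|z_k|) for z_k = 5: log(8/5) = 0.4700
  log(r/|z_k|) for z_k = 6: log(8/6) = 0.2877
Sum over inside zeros: 1.2277.
I(r) = log|p(0)| + (inside sum) = 5.0106 + 1.2277 = 6.2383.
Closed form (all zeros inside, monic): I(r) = n·log(r) = 3·log(8) = 6.2383. ✓

I(r) ≈ 6.2383.


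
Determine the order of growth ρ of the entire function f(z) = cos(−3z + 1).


cos(w) is a linear combination of e^{iw} and e^{−iw} (or e^w, e^{−w} in the hyperbolic case), so |cos(w)| ≤ e^{|w|}. With w = −3z + 1, |w| ≤ 3|z| + 1 = 3r + 1 on |z| = r, giving M(r) ≤ e^{3r + 1}, so ρ ≤ 1. On a suitable ray (z = it for sin/cos; z = t for sinh/cosh, t real → ∞), |cos(−3z + 1)| grows like e^{3|t|}/2, so ρ ≥ 1. Hence ρ = 1.
Therefore ρ = 1.

Order ρ = 1.


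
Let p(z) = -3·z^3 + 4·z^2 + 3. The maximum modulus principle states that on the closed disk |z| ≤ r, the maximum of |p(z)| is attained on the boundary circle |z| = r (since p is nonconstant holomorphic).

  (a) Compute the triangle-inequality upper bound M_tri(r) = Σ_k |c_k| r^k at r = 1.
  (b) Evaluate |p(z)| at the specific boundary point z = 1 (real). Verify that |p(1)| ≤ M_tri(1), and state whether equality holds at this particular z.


Coefficients: c_0 = 3, c_1 = 0, c_2 = 4, c_3 = -3. Radius r = 1.
Part (a). Triangle bound: M_tri(r) = Σ_k |c_k| r^k
  = |3|·1^0 + |0|·1^1 + |4|·1^2 + |-3|·1^3
  = 3 + 0 + 4 + 3 = 10.
This bounds M(r) := max_{|z|=r} |p(z)| from above; equality holds iff all terms c_k z^k can be made to align in phase at a single z on |z|=r.
Part (b). At z = 1 (real, on the circle |z| = r):
  p(1) = (3)·1^0 + (0)·1^1 + (4)·1^2 + (-3)·1^3 = 4.
  |p(1)| = 4.
Check: |p(1)| = 4 ≤ 10 = M_tri(1). ✓ Equality does not hold at z = 1 (the coefficients have mixed signs, so the terms do not all align in phase there).

M_tri(1) = 10; |p(1)| = 4; equality at z=1: no.


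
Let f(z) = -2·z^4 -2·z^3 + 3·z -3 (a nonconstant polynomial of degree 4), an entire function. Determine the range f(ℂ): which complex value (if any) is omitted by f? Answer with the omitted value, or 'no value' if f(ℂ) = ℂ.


Little Picard bounds the complement of f(ℂ) to at most one point.
For every w ∈ ℂ, the equation p(z) − w = 0 is a nonconstant polynomial in z and hence has at least one root by the fundamental theorem of algebra. So p is surjective onto ℂ, omitting no value.

Omitted value: no value.


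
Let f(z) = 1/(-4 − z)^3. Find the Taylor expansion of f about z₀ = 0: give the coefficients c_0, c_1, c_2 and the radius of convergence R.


Let w = z − z₀, so z = z₀ + w.
Then -4 − z = -4 − (z₀ + w) = (-4 − z₀) − w = -4 − w.
f(z) = 1/(-4 − w)^3 = (1/(-4)^3) · (1 − w/(-4))^{−3}.
By the binomial series (1−u)^{−3} = Σ_{n≥0} C(n+2, 2) u^n for |u|<1, with u = w/(-4):
  c_n = C(n+2, 2) / (-4)^(n+3).
  c_0 = 1/(-4)^3 = -1/64.
  c_1 = 3/(-4)^4 = 3/256.
  c_2 = 6/(-4)^5 = -3/512.
The series is valid for |w/d| < 1, i.e. |z − z₀| < |d|.
Radius of convergence: R = |-4 − z₀| = |-4| = 4 (distance from z₀ to the singularity z = -4).

c_0 = -1/64, c_1 = 3/256, c_2 = -3/512; R = 4.


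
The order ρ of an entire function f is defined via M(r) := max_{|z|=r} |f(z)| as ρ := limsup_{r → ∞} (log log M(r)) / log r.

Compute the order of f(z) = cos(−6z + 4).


cos(w) is a linear combination of e^{iw} and e^{−iw} (or e^w, e^{−w} in the hyperbolic case), so |cos(w)| ≤ e^{|w|}. With w = −6z + 4, |w| ≤ 6|z| + 4 = 6r + 4 on |z| = r, giving M(r) ≤ e^{6r + 4}, so ρ ≤ 1. On a suitable ray (z = it for sin/cos; z = t for sinh/cosh, t real → ∞), |cos(−6z + 4)| grows like e^{6|t|}/2, so ρ ≥ 1. Hence ρ = 1.
Therefore ρ = 1.

Order ρ = 1.


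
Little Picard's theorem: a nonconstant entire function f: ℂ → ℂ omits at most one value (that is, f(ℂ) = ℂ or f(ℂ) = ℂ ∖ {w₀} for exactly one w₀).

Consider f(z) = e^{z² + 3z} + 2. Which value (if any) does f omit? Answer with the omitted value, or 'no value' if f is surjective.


Little Picard bounds the complement of f(ℂ) to at most one point.
The exponent g(z) = z² + 3z is a nonconstant polynomial, hence surjective onto ℂ. So e^{g(z)} takes every value in {e^w : w ∈ ℂ} = ℂ ∖ {0}. Adding 2 shifts the range to ℂ ∖ {2}. f omits exactly 2.

Omitted value: 2.


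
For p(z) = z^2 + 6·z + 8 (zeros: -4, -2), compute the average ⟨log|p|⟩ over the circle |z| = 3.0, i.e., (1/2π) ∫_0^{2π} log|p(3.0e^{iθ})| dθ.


Zeros: -4, -2; r = 3.0.
Inside |z| < r: -2. Outside (|z| ≥ r): -4.
p(0) = 8, so log|p(0)| = log(8) = 2.0794.
Apply Jensen: I(r) = log|p(0)| + Σ_k log(r/|z_k|), summed over zeros inside |z| < r.
  log(r/|z_k|) for z_k = -2: log(3.0/2) = 0.4055
  Outside zeros (-4) contribute nothing to the Jensen sum.
Sum over inside zeros: 0.4055.
I(r) = log|p(0)| + (inside sum) = 2.0794 + 0.4055 = 2.4849.
Note: since some zeros are outside |z| ≤ r, the simplified n·log(r) form does NOT apply — only the inside zeros contribute.

I(r) ≈ 2.4849.


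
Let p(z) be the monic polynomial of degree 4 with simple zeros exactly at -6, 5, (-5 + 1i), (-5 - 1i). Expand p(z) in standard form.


The polynomial is p(z) = ∏_{α ∈ S} (z − α), where S = {-6, 5, (-5 + 1i), (-5 - 1i)}.
Expanding the product yields: p(z) = z^4 + 11·z^3 + 6·z^2 -274·z -780.
Note conjugate pairs combine to real quadratics: (z − (-5+1i))(z − (-5−1i)) = z² + 10z + 26.
The resulting polynomial has degree 4 and real coefficients as required.

p(z) = z^4 + 11·z^3 + 6·z^2 -274·z -780.


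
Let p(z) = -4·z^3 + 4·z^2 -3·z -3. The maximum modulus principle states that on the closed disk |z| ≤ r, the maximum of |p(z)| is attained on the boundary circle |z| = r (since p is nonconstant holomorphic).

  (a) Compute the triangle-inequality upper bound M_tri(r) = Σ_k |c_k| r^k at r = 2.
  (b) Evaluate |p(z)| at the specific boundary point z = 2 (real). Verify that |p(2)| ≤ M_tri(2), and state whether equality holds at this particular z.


Coefficients: c_0 = -3, c_1 = -3, c_2 = 4, c_3 = -4. Radius r = 2.
Part (a). Triangle bound: M_tri(r) = Σ_k |c_k| r^k
  = |-3|·2^0 + |-3|·2^1 + |4|·2^2 + |-4|·2^3
  = 3 + 6 + 16 + 32 = 57.
This bounds M(r) := max_{|z|=r} |p(z)| from above; equality holds iff all terms c_k z^k can be made to align in phase at a single z on |z|=r.
Part (b). At z = 2 (real, on the circle |z| = r):
  p(2) = (-3)·2^0 + (-3)·2^1 + (4)·2^2 + (-4)·2^3 = -25.
  |p(2)| = 25.
Check: |p(2)| = 25 ≤ 57 = M_tri(2). ✓ Equality does not hold at z = 2 (the coefficients have mixed signs, so the terms do not all align in phase there).

M_tri(2) = 57; |p(2)| = 25; equality at z=2: no.


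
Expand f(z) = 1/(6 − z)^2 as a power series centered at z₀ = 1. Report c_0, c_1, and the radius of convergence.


Let w = z − z₀, so z = z₀ + w.
Then 6 − z = 6 − (z₀ + w) = (6 − z₀) − w = 5 − w.
f(z) = 1/(5 − w)^2 = (1/(5)^2) · (1 − w/(5))^{−2}.
By the binomial series (1−u)^{−2} = Σ_{n≥0} C(n+1, 1) u^n for |u|<1, with u = w/(5):
  c_n = C(n+1, 1) / (5)^(n+2).
  c_0 = 1/(5)^2 = 1/25.
  c_1 = 2/(5)^3 = 2/125.
The series is valid for |w/d| < 1, i.e. |z − z₀| < |d|.
Radius of convergence: R = |6 − z₀| = |5| = 5 (distance from z₀ to the singularity z = 6).

c_0 = 1/25, c_1 = 2/125; R = 5.


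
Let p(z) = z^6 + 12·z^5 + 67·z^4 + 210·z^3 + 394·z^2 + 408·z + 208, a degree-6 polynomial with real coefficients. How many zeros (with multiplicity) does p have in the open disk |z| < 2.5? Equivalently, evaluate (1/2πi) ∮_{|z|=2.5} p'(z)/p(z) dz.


The zeros of p are: (-1 + 1i), (-1 - 1i), (-2 + 2i), (-2 - 2i), (-3 + 2i), (-3 - 2i).
Their magnitudes are: 1.414, 1.414, 2.828, 2.828, 3.606, 3.606.
Zeros with |z| < R = 2.5: (-1 + 1i), (-1 - 1i).
Count = 2.
By the argument principle, (1/2πi) ∮_{|z|=R} p'(z)/p(z) dz equals exactly this count.

Number of zeros inside |z| < 2.5: 2.


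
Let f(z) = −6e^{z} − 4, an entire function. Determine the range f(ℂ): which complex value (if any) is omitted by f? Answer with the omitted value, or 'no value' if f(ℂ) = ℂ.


Little Picard bounds the complement of f(ℂ) to at most one point.
e^{z} is never zero on ℂ, so -6·e^{z} takes every value in ℂ ∖ {0}. Adding -4 shifts the range to ℂ ∖ {-4}. Thus f omits exactly the value -4.

Omitted value: -4.


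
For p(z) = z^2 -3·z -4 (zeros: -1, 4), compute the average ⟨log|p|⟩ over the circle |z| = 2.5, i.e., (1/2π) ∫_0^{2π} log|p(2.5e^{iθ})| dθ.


Zeros: -1, 4; r = 2.5.
Inside |z| < r: -1. Outside (|z| ≥ r): 4.
p(0) = -4, so log|p(0)| = log(4) = 1.3863.
Apply Jensen: I(r) = log|p(0)| + Σ_k log(r/|z_k|), summed over zeros inside |z| < r.
  log(r/|z_k|) for z_k = -1: log(2.5/1) = 0.9163
  Outside zeros (4) contribute nothing to the Jensen sum.
Sum over inside zeros: 0.9163.
I(r) = log|p(0)| + (inside sum) = 1.3863 + 0.9163 = 2.3026.
Note: since some zeros are outside |z| ≤ r, the simplified n·log(r) form does NOT apply — only the inside zeros contribute.

I(r) ≈ 2.3026.


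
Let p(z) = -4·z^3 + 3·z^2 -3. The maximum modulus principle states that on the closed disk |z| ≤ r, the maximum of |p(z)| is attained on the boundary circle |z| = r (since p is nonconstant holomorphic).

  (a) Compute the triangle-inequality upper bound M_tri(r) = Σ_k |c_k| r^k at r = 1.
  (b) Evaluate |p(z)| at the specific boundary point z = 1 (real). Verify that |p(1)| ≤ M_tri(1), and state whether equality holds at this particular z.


Coefficients: c_0 = -3, c_1 = 0, c_2 = 3, c_3 = -4. Radius r = 1.
Part (a). Triangle bound: M_tri(r) = Σ_k |c_k| r^k
  = |-3|·1^0 + |0|·1^1 + |3|·1^2 + |-4|·1^3
  = 3 + 0 + 3 + 4 = 10.
This bounds M(r) := max_{|z|=r} |p(z)| from above; equality holds iff all terms c_k z^k can be made to align in phase at a single z on |z|=r.
Part (b). At z = 1 (real, on the circle |z| = r):
  p(1) = (-3)·1^0 + (0)·1^1 + (3)·1^2 + (-4)·1^3 = -4.
  |p(1)| = 4.
Check: |p(1)| = 4 ≤ 10 = M_tri(1). ✓ Equality does not hold at z = 1 (the coefficients have mixed signs, so the terms do not all align in phase there).

M_tri(1) = 10; |p(1)| = 4; equality at z=1: no.


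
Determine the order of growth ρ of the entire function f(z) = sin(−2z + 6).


sin(w) is a linear combination of e^{iw} and e^{−iw} (or e^w, e^{−w} in the hyperbolic case), so |sin(w)| ≤ e^{|w|}. With w = −2z + 6, |w| ≤ 2|z| + 6 = 2r + 6 on |z| = r, giving M(r) ≤ e^{2r + 6}, so ρ ≤ 1. On a suitable ray (z = it for sin/cos; z = t for sinh/cosh, t real → ∞), |sin(−2z + 6)| grows like e^{2|t|}/2, so ρ ≥ 1. Hence ρ = 1.
Therefore ρ = 1.

Order ρ = 1.


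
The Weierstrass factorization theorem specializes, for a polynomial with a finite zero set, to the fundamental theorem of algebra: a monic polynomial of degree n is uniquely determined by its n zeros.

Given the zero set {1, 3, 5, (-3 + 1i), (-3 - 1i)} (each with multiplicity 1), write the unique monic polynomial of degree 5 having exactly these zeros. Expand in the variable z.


The polynomial is p(z) = ∏_{α ∈ S} (z − α), where S = {1, 3, 5, (-3 + 1i), (-3 - 1i)}.
Expanding the product yields: p(z) = z^5 -3·z^4 -21·z^3 + 33·z^2 + 140·z -150.
Note conjugate pairs combine to real quadratics: (z − (-3+1i))(z − (-3−1i)) = z² + 6z + 10.
The resulting polynomial has degree 5 and real coefficients as required.

p(z) = z^5 -3·z^4 -21·z^3 + 33·z^2 + 140·z -150.


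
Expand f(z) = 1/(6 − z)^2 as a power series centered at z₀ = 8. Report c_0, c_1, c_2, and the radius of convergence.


Let w = z − z₀, so z = z₀ + w.
Then 6 − z = 6 − (z₀ + w) = (6 − z₀) − w = -2 − w.
f(z) = 1/(-2 − w)^2 = (1/(-2)^2) · (1 − w/(-2))^{−2}.
By the binomial series (1−u)^{−2} = Σ_{n≥0} C(n+1, 1) u^n for |u|<1, with u = w/(-2):
  c_n = C(n+1, 1) / (-2)^(n+2).
  c_0 = 1/(-2)^2 = 1/4.
  c_1 = 2/(-2)^3 = -1/4.
  c_2 = 3/(-2)^4 = 3/16.
The series is valid for |w/d| < 1, i.e. |z − z₀| < |d|.
Radius of convergence: R = |6 − z₀| = |-2| = 2 (distance from z₀ to the singularity z = 6).

c_0 = 1/4, c_1 = -1/4, c_2 = 3/16; R = 2.


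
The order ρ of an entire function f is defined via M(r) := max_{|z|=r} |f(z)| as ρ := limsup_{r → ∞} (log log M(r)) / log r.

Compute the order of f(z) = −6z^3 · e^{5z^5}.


M(r) = max_{|z|=r} |-6|·|z|^3·|e^{5z^5}| = 6·r^3 · e^{5r^5} (the factors attain their maxima compatibly on |z|=r). Then log M(r) = log 6 + 3·log r + 5r^5, dominated by the last term, so log log M(r) ~ 5·log r. The polynomial factor -6z^3 contributes only a log r term and does not affect the order. ρ = 5.
Therefore ρ = 5.

Order ρ = 5.


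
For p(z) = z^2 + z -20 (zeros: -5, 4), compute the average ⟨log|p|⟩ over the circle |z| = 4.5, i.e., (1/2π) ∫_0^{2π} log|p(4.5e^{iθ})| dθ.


Zeros: -5, 4; r = 4.5.
Inside |z| < r: 4. Outside (|z| ≥ r): -5.
p(0) = -20, so log|p(0)| = log(20) = 2.9957.
Apply Jensen: I(r) = log|p(0)| + Σ_k log(r/|z_k|), summed over zeros inside |z| < r.
  log(r/|z_k|) for z_k = 4: log(4.5/4) = 0.1178
  Outside zeros (-5) contribute nothing to the Jensen sum.
Sum over inside zeros: 0.1178.
I(r) = log|p(0)| + (inside sum) = 2.9957 + 0.1178 = 3.1135.
Note: since some zeros are outside |z| ≤ r, the simplified n·log(r) form does NOT apply — only the inside zeros contribute.

I(r) ≈ 3.1135.


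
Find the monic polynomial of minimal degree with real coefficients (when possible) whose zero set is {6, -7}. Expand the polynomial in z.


The polynomial is p(z) = ∏_{α ∈ S} (z − α), where S = {6, -7}.
Expanding the product yields: p(z) = z^2 + z -42.
The resulting polynomial has degree 2 and real coefficients as required.

p(z) = z^2 + z -42.


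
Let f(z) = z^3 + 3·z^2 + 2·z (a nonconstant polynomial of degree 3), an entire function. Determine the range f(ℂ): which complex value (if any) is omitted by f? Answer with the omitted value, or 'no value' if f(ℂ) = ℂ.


Little Picard bounds the complement of f(ℂ) to at most one point.
For every w ∈ ℂ, the equation p(z) − w = 0 is a nonconstant polynomial in z and hence has at least one root by the fundamental theorem of algebra. So p is surjective onto ℂ, omitting no value.

Omitted value: no value.


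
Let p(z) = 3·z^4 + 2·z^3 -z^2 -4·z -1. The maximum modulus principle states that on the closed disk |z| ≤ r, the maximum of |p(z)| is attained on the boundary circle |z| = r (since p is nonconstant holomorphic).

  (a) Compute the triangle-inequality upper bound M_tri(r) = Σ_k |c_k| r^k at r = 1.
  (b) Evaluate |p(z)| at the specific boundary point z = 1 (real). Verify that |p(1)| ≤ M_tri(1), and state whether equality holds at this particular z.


Coefficients: c_0 = -1, c_1 = -4, c_2 = -1, c_3 = 2, c_4 = 3. Radius r = 1.
Part (a). Triangle bound: M_tri(r) = Σ_k |c_k| r^k
  = |-1|·1^0 + |-4|·1^1 + |-1|·1^2 + |2|·1^3 + |3|·1^4
  = 1 + 4 + 1 + 2 + 3 = 11.
This bounds M(r) := max_{|z|=r} |p(z)| from above; equality holds iff all terms c_k z^k can be made to align in phase at a single z on |z|=r.
Part (b). At z = 1 (real, on the circle |z| = r):
  p(1) = (-1)·1^0 + (-4)·1^1 + (-1)·1^2 + (2)·1^3 + (3)·1^4 = -1.
  |p(1)| = 1.
Check: |p(1)| = 1 ≤ 11 = M_tri(1). ✓ Equality does not hold at z = 1 (the coefficients have mixed signs, so the terms do not all align in phase there).

M_tri(1) = 11; |p(1)| = 1; equality at z=1: no.


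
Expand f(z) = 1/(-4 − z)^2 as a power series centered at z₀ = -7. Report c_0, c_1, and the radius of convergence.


Let w = z − z₀, so z = z₀ + w.
Then -4 − z = -4 − (z₀ + w) = (-4 − z₀) − w = 3 − w.
f(z) = 1/(3 − w)^2 = (1/(3)^2) · (1 − w/(3))^{−2}.
By the binomial series (1−u)^{−2} = Σ_{n≥0} C(n+1, 1) u^n for |u|<1, with u = w/(3):
  c_n = C(n+1, 1) / (3)^(n+2).
  c_0 = 1/(3)^2 = 1/9.
  c_1 = 2/(3)^3 = 2/27.
The series is valid for |w/d| < 1, i.e. |z − z₀| < |d|.
Radius of convergence: R = |-4 − z₀| = |3| = 3 (distance from z₀ to the singularity z = -4).

c_0 = 1/9, c_1 = 2/27; R = 3.


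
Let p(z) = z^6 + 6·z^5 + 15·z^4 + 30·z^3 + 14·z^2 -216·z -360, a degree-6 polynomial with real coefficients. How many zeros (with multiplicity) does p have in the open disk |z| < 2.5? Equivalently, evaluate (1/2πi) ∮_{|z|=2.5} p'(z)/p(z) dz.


The zeros of p are: 2, (-3 + 1i), (-3 - 1i), -2, (0 + 3i), (0 - 3i).
Their magnitudes are: 2, 3.162, 3.162, 2, 3, 3.
Zeros with |z| < R = 2.5: 2, -2.
Count = 2.
By the argument principle, (1/2πi) ∮_{|z|=R} p'(z)/p(z) dz equals exactly this count.

Number of zeros inside |z| < 2.5: 2.


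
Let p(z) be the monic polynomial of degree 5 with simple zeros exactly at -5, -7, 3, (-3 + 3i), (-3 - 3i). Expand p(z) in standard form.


The polynomial is p(z) = ∏_{α ∈ S} (z − α), where S = {-5, -7, 3, (-3 + 3i), (-3 - 3i)}.
Expanding the product yields: p(z) = z^5 + 15·z^4 + 71·z^3 + 51·z^2 -648·z -1890.
Note conjugate pairs combine to real quadratics: (z − (-3+3i))(z − (-3−3i)) = z² + 6z + 18.
The resulting polynomial has degree 5 and real coefficients as required.

p(z) = z^5 + 15·z^4 + 71·z^3 + 51·z^2 -648·z -1890.


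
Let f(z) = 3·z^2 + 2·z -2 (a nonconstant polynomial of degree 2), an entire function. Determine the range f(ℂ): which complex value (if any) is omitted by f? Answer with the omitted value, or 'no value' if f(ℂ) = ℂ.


Little Picard bounds the complement of f(ℂ) to at most one point.
For every w ∈ ℂ, the equation p(z) − w = 0 is a nonconstant polynomial in z and hence has at least one root by the fundamental theorem of algebra. So p is surjective onto ℂ, omitting no value.

Omitted value: no value.


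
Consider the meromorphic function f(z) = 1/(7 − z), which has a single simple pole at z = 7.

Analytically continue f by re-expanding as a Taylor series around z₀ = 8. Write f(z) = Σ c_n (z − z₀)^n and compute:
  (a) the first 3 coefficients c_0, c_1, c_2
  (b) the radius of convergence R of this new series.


Let w = z − z₀, so z = z₀ + w.
Then 7 − z = 7 − (z₀ + w) = (7 − z₀) − w = -1 − w.
f(z) = 1/(-1 − w) = (1/(-1)) · 1/(1 − w/(-1)) = Σ_{n≥0} w^n / (-1)^(n+1).
So c_n = 1/(-1)^(n+1):
  c_0 = 1/(-1)^1 = -1.
  c_1 = 1/(-1)^2 = 1.
  c_2 = 1/(-1)^3 = -1.
The series is valid for |w/d| < 1, i.e. |z − z₀| < |d|.
Radius of convergence: R = |7 − z₀| = |-1| = 1 (distance from z₀ to the singularity z = 7).

c_0 = -1, c_1 = 1, c_2 = -1; R = 1.


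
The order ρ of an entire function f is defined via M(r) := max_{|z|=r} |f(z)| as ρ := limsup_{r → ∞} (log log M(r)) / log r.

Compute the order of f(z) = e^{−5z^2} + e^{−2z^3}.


Each summand is entire of order 2 and 3 respectively (as in the single-exponential case). The order of a sum is at most the max of the orders, so ρ ≤ 3. For the lower bound: on |z|=r choose arg z so that -2z^3 is real positive; then |e^{-2z^3}| = e^{2r^3} while |e^{-5z^2}| ≤ e^{5r^2} = o(e^{2r^3}). So |f| ≥ e^{2r^3}(1 − o(1)) and ρ ≥ 3. Hence ρ = max(2, 3) = 3.
Therefore ρ = 3.

Order ρ = 3.


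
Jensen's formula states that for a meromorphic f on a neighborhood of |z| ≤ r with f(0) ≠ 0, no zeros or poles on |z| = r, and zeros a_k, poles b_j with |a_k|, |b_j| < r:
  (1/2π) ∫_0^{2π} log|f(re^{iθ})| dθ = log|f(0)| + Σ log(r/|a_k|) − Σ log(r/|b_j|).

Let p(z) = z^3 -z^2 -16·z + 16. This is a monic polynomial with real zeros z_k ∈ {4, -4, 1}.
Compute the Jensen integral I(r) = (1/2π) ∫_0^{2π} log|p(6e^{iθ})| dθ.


Zeros: -4, 1, 4; r = 6.
Inside |z| < r: -4, 1, 4. Outside (|z| ≥ r): ∅.
p(0) = 16, so log|p(0)| = log(16) = 2.7726.
Apply Jensen: I(r) = log|p(0)| + Σ_k log(r/|z_k|), summed over zeros inside |z| < r.
  log(r/|z_k|) for z_k = 4: log(6/4) = 0.4055
  log(r/|z_k|) for z_k = -4: log(6/4) = 0.4055
  log(r/|z_k|) for z_k = 1: log(6/1) = 1.7918
Sum over inside zeros: 2.6027.
I(r) = log|p(0)| + (inside sum) = 2.7726 + 2.6027 = 5.3753.
Closed form (all zeros inside, monic): I(r) = n·log(r) = 3·log(6) = 5.3753. ✓

I(r) ≈ 5.3753.


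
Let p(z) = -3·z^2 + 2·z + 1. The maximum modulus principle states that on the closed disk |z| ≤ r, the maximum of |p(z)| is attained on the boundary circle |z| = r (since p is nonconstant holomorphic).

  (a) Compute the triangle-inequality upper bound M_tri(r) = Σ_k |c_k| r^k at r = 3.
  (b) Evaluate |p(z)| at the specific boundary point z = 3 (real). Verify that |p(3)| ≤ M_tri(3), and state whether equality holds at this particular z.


Coefficients: c_0 = 1, c_1 = 2, c_2 = -3. Radius r = 3.
Part (a). Triangle bound: M_tri(r) = Σ_k |c_k| r^k
  = |1|·3^0 + |2|·3^1 + |-3|·3^2
  = 1 + 6 + 27 = 34.
This bounds M(r) := max_{|z|=r} |p(z)| from above; equality holds iff all terms c_k z^k can be made to align in phase at a single z on |z|=r.
Part (b). At z = 3 (real, on the circle |z| = r):
  p(3) = (1)·3^0 + (2)·3^1 + (-3)·3^2 = -20.
  |p(3)| = 20.
Check: |p(3)| = 20 ≤ 34 = M_tri(3). ✓ Equality does not hold at z = 3 (the coefficients have mixed signs, so the terms do not all align in phase there).

M_tri(3) = 34; |p(3)| = 20; equality at z=3: no.


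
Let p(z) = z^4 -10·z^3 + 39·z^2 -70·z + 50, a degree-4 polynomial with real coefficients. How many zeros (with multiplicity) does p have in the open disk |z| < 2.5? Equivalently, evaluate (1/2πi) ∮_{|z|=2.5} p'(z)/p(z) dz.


The zeros of p are: (2 + 1i), (2 - 1i), (3 + 1i), (3 - 1i).
Their magnitudes are: 2.236, 2.236, 3.162, 3.162.
Zeros with |z| < R = 2.5: (2 + 1i), (2 - 1i).
Count = 2.
By the argument principle, (1/2πi) ∮_{|z|=R} p'(z)/p(z) dz equals exactly this count.

Number of zeros inside |z| < 2.5: 2.
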